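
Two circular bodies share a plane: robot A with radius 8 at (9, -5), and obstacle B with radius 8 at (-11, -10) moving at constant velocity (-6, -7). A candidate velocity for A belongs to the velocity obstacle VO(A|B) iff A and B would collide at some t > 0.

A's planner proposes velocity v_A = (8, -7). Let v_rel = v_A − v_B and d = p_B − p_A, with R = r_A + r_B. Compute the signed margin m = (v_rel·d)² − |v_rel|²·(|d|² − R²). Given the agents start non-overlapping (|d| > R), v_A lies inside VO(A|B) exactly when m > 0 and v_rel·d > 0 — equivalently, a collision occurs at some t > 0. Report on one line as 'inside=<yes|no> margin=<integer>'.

d = (-20, -5),  |d|² = 425;  R = 8+8 = 16,  c = 425−16² = 169
v_rel = (14, 0),  |v_rel|² = 196;  v_rel·d = (14)·(-20) + (0)·(-5) = -280
196·t² + 560·t + 169 = 0  ⇒  m = (-280)² − 196·169 = 45276
m = 45276 > 0,  v_rel·d = -280 < 0  ⇒  outside

inside=no margin=45276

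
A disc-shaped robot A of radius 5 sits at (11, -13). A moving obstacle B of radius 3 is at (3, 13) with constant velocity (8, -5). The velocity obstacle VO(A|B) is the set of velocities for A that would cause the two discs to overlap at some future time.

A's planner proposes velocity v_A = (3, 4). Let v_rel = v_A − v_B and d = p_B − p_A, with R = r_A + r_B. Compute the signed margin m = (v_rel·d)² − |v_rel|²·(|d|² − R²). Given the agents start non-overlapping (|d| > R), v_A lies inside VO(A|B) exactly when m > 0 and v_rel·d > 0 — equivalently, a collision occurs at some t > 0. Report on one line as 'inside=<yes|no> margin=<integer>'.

d = (-8, 26),  |d|² = 740;  R = 5+3 = 8,  c = 740−8² = 676
v_rel = (-5, 9),  |v_rel|² = 106;  v_rel·d = (-5)·(-8) + (9)·(26) = 274
106·t² − 548·t + 676 = 0  ⇒  m = 274² − 106·676 = 3420
m = 3420 > 0,  v_rel·d = 274 > 0  ⇒  inside

inside=yes margin=3420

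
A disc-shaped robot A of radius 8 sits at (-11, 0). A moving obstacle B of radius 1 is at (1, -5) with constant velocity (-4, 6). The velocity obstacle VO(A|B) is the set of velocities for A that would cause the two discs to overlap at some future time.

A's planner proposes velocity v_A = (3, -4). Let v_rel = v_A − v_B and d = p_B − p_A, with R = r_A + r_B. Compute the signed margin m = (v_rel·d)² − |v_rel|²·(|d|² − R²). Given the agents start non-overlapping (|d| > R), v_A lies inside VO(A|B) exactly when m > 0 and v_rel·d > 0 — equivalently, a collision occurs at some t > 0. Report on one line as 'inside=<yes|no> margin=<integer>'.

d = (12, -5),  |d|² = 169;  R = 8+1 = 9,  c = 169−9² = 88
v_rel = (7, -10),  |v_rel|² = 149;  v_rel·d = (7)·(12) + (-10)·(-5) = 134
149·t² − 268·t + 88 = 0  ⇒  m = 134² − 149·88 = 4844
m = 4844 > 0,  v_rel·d = 134 > 0  ⇒  inside

inside=yes margin=4844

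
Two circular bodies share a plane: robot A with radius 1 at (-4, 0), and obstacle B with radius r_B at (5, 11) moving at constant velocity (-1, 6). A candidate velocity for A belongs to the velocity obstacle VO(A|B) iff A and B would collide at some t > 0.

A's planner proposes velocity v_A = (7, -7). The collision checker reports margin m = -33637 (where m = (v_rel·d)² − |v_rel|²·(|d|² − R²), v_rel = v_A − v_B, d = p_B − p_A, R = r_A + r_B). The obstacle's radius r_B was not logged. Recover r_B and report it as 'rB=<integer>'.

m = -33637
d = (9, 11);  v_rel = (8, -13),  |v_rel|² = 233
v_rel×d = (8)·(11) − (-13)·(9) = 205
since m = R²·233 − 205²:  R² = (42025 + -33637) / 233 = 36
R = √36 = 6  ⇒  r_B = 6 − 1 = 5

rB=5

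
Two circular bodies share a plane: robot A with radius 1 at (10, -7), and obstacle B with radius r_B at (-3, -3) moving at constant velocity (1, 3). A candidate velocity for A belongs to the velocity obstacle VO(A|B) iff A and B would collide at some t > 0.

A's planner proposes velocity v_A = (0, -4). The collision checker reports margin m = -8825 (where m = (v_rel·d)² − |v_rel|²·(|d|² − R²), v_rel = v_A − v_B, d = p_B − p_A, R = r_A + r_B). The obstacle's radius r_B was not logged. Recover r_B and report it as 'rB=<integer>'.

m = -8825
d = (-13, 4);  v_rel = (-1, -7),  |v_rel|² = 50
v_rel×d = (-1)·(4) − (-7)·(-13) = -95
since m = R²·50 − (-95)²:  R² = (9025 + -8825) / 50 = 4
R = √4 = 2  ⇒  r_B = 2 − 1 = 1

rB=1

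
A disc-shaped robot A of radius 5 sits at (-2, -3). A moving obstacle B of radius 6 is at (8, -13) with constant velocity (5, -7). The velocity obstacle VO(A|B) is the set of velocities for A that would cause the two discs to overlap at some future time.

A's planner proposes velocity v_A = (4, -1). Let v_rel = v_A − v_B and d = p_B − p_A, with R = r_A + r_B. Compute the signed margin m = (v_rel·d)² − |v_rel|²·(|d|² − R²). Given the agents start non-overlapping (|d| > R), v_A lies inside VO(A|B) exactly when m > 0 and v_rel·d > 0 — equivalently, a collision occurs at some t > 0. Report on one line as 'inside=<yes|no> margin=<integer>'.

d = (10, -10),  |d|² = 200;  R = 5+6 = 11,  c = 200−11² = 79
v_rel = (-1, 6),  |v_rel|² = 37;  v_rel·d = (-1)·(10) + (6)·(-10) = -70
37·t² + 140·t + 79 = 0  ⇒  m = (-70)² − 37·79 = 1977
m = 1977 > 0,  v_rel·d = -70 < 0  ⇒  outside

inside=no margin=1977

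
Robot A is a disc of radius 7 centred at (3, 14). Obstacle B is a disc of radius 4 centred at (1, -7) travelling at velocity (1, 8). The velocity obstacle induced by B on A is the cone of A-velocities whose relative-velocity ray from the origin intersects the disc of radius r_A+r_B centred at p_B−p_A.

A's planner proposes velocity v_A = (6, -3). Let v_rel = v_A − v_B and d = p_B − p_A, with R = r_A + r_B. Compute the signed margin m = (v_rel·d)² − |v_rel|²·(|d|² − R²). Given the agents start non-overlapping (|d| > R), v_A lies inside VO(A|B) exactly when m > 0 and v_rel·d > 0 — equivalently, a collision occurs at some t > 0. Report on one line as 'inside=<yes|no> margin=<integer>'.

d = (-2, -21),  |d|² = 445;  R = 7+4 = 11,  c = 445−11² = 324
v_rel = (5, -11),  |v_rel|² = 146;  v_rel·d = (5)·(-2) + (-11)·(-21) = 221
146·t² − 442·t + 324 = 0  ⇒  m = 221² − 146·324 = 1537
m = 1537 > 0,  v_rel·d = 221 > 0  ⇒  inside

inside=yes margin=1537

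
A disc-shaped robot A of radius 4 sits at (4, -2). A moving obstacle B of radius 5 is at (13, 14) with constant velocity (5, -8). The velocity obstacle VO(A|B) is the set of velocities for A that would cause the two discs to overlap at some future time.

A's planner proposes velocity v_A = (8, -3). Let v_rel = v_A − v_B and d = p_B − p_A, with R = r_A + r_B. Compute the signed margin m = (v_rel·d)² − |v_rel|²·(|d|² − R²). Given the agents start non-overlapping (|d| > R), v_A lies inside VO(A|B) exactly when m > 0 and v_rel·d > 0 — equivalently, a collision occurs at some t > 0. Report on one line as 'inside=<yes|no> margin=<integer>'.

d = (9, 16),  |d|² = 337;  R = 4+5 = 9,  c = 337−9² = 256
v_rel = (3, 5),  |v_rel|² = 34;  v_rel·d = (3)·(9) + (5)·(16) = 107
34·t² − 214·t + 256 = 0  ⇒  m = 107² − 34·256 = 2745
m = 2745 > 0,  v_rel·d = 107 > 0  ⇒  inside

inside=yes margin=2745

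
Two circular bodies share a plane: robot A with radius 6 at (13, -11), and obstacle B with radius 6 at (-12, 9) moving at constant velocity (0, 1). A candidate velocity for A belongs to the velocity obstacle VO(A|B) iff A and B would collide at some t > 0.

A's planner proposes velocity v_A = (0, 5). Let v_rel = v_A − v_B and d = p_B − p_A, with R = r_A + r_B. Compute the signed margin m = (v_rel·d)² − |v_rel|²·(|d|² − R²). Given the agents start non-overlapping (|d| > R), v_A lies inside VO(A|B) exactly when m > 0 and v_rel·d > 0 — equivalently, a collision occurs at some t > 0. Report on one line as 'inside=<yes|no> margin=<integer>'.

d = (-25, 20),  |d|² = 1025;  R = 6+6 = 12,  c = 1025−12² = 881
v_rel = (0, 4),  |v_rel|² = 16;  v_rel·d = (0)·(-25) + (4)·(20) = 80
16·t² − 160·t + 881 = 0  ⇒  m = 80² − 16·881 = -7696
m = -7696 < 0,  v_rel·d = 80 > 0  ⇒  outside

inside=no margin=-7696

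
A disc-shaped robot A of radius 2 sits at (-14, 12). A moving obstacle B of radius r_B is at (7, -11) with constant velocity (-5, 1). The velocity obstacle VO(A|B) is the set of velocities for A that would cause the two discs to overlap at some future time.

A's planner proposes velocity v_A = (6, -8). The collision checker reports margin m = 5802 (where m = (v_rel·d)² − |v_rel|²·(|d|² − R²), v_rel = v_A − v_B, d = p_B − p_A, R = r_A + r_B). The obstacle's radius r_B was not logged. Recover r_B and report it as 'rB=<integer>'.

m = 5802
d = (21, -23);  v_rel = (11, -9),  |v_rel|² = 202
v_rel×d = (11)·(-23) − (-9)·(21) = -64
since m = R²·202 − (-64)²:  R² = (4096 + 5802) / 202 = 49
R = √49 = 7  ⇒  r_B = 7 − 2 = 5

rB=5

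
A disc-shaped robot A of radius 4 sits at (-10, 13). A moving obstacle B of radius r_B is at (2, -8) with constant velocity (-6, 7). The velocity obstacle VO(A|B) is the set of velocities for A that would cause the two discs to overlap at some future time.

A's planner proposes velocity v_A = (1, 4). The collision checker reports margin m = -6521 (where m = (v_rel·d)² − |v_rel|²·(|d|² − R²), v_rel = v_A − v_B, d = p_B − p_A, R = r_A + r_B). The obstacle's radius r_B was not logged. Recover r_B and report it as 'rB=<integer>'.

m = -6521
d = (12, -21);  v_rel = (7, -3),  |v_rel|² = 58
v_rel×d = (7)·(-21) − (-3)·(12) = -111
since m = R²·58 − (-111)²:  R² = (12321 + -6521) / 58 = 100
R = √100 = 10  ⇒  r_B = 10 − 4 = 6

rB=6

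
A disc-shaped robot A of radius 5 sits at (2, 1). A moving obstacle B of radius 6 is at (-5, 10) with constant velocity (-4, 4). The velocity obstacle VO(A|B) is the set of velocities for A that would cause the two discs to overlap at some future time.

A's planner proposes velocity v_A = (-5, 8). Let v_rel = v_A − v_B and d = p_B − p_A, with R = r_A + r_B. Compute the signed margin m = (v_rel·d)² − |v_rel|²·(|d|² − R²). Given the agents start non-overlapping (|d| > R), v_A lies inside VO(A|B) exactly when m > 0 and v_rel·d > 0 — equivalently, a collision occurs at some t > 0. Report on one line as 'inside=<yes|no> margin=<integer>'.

d = (-7, 9),  |d|² = 130;  R = 5+6 = 11,  c = 130−11² = 9
v_rel = (-1, 4),  |v_rel|² = 17;  v_rel·d = (-1)·(-7) + (4)·(9) = 43
17·t² − 86·t + 9 = 0  ⇒  m = 43² − 17·9 = 1696
m = 1696 > 0,  v_rel·d = 43 > 0  ⇒  inside

inside=yes margin=1696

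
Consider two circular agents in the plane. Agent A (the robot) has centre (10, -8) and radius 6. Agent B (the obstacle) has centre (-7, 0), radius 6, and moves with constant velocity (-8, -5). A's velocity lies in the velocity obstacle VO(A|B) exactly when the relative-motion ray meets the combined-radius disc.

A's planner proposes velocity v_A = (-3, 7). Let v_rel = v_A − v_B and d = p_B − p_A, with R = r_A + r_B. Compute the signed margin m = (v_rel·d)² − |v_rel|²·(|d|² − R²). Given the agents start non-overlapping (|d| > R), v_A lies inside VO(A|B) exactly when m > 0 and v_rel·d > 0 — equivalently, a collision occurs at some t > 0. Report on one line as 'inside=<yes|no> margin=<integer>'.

d = (-17, 8),  |d|² = 353;  R = 6+6 = 12,  c = 353−12² = 209
v_rel = (5, 12),  |v_rel|² = 169;  v_rel·d = (5)·(-17) + (12)·(8) = 11
169·t² − 22·t + 209 = 0  ⇒  m = 11² − 169·209 = -35200
m = -35200 < 0,  v_rel·d = 11 > 0  ⇒  outside

inside=no margin=-35200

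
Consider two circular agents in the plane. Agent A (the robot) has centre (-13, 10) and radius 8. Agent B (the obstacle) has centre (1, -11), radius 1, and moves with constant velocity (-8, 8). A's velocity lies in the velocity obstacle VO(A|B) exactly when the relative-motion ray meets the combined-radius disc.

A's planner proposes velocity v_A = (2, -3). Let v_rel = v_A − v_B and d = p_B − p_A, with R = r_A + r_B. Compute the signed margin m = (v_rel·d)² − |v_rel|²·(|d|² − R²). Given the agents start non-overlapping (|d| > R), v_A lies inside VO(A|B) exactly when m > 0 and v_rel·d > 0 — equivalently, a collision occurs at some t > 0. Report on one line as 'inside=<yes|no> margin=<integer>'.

d = (14, -21),  |d|² = 637;  R = 8+1 = 9,  c = 637−9² = 556
v_rel = (10, -11),  |v_rel|² = 221;  v_rel·d = (10)·(14) + (-11)·(-21) = 371
221·t² − 742·t + 556 = 0  ⇒  m = 371² − 221·556 = 14765
m = 14765 > 0,  v_rel·d = 371 > 0  ⇒  inside

inside=yes margin=14765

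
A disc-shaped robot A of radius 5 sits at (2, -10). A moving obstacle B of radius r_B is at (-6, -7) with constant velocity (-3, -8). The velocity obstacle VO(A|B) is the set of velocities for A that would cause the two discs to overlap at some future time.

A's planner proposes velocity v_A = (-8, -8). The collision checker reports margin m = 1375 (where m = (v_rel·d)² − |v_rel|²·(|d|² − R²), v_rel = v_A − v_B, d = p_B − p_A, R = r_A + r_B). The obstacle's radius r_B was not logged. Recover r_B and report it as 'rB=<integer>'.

m = 1375
d = (-8, 3);  v_rel = (-5, 0),  |v_rel|² = 25
v_rel×d = (-5)·(3) − (0)·(-8) = -15
since m = R²·25 − (-15)²:  R² = (225 + 1375) / 25 = 64
R = √64 = 8  ⇒  r_B = 8 − 5 = 3

rB=3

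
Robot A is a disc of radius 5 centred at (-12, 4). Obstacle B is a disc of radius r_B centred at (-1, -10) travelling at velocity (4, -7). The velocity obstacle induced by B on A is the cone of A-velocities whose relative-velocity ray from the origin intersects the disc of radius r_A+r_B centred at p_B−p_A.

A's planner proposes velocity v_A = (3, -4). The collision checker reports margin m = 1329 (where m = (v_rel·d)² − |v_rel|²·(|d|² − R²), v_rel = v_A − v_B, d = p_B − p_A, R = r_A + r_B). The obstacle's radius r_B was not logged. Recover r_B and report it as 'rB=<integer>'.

m = 1329
d = (11, -14);  v_rel = (-1, 3),  |v_rel|² = 10
v_rel×d = (-1)·(-14) − (3)·(11) = -19
since m = R²·10 − (-19)²:  R² = (361 + 1329) / 10 = 169
R = √169 = 13  ⇒  r_B = 13 − 5 = 8

rB=8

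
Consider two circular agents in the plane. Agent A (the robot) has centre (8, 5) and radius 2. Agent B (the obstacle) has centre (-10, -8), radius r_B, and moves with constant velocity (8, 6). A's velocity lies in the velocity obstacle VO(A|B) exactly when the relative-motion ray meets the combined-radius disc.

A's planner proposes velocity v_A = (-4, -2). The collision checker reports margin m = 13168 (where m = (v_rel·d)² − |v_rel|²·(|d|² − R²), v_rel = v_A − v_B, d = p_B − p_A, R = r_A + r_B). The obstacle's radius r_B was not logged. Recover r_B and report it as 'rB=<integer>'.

m = 13168
d = (-18, -13);  v_rel = (-12, -8),  |v_rel|² = 208
v_rel×d = (-12)·(-13) − (-8)·(-18) = 12
since m = R²·208 − 12²:  R² = (144 + 13168) / 208 = 64
R = √64 = 8  ⇒  r_B = 8 − 2 = 6

rB=6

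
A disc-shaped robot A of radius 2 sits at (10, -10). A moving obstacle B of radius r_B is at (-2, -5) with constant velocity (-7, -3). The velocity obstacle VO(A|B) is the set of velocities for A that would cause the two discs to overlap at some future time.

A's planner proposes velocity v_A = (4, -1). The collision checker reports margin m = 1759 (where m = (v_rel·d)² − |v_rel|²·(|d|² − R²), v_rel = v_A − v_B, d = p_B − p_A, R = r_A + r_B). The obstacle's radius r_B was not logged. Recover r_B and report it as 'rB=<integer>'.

m = 1759
d = (-12, 5);  v_rel = (11, 2),  |v_rel|² = 125
v_rel×d = (11)·(5) − (2)·(-12) = 79
since m = R²·125 − 79²:  R² = (6241 + 1759) / 125 = 64
R = √64 = 8  ⇒  r_B = 8 − 2 = 6

rB=6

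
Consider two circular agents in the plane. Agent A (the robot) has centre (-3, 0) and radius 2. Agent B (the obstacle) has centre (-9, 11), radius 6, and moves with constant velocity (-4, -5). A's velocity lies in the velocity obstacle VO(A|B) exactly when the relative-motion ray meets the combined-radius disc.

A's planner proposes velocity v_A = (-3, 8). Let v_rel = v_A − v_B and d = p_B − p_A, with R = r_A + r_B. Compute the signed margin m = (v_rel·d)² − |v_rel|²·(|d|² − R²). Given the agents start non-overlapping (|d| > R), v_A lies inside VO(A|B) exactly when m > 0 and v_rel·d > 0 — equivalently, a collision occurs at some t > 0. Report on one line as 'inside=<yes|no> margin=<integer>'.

d = (-6, 11),  |d|² = 157;  R = 2+6 = 8,  c = 157−8² = 93
v_rel = (1, 13),  |v_rel|² = 170;  v_rel·d = (1)·(-6) + (13)·(11) = 137
170·t² − 274·t + 93 = 0  ⇒  m = 137² − 170·93 = 2959
m = 2959 > 0,  v_rel·d = 137 > 0  ⇒  inside

inside=yes margin=2959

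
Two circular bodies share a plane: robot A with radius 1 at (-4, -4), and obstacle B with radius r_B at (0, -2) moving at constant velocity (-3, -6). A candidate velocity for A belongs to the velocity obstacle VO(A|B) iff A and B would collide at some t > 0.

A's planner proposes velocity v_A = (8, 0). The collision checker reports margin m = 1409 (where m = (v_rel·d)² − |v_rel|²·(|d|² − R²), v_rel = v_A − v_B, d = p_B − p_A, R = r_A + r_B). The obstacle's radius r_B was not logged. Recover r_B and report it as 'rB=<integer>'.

m = 1409
d = (4, 2);  v_rel = (11, 6),  |v_rel|² = 157
v_rel×d = (11)·(2) − (6)·(4) = -2
since m = R²·157 − (-2)²:  R² = (4 + 1409) / 157 = 9
R = √9 = 3  ⇒  r_B = 3 − 1 = 2

rB=2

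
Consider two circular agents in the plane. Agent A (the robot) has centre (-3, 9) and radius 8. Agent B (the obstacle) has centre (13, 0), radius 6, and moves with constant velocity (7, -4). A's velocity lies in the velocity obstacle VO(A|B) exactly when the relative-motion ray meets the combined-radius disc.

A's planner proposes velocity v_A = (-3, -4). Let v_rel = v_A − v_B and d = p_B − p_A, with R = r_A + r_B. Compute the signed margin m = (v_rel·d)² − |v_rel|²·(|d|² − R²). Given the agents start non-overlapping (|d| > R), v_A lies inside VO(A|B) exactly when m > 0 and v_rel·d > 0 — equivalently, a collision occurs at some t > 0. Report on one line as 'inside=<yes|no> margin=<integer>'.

d = (16, -9),  |d|² = 337;  R = 8+6 = 14,  c = 337−14² = 141
v_rel = (-10, 0),  |v_rel|² = 100;  v_rel·d = (-10)·(16) + (0)·(-9) = -160
100·t² + 320·t + 141 = 0  ⇒  m = (-160)² − 100·141 = 11500
m = 11500 > 0,  v_rel·d = -160 < 0  ⇒  outside

inside=no margin=11500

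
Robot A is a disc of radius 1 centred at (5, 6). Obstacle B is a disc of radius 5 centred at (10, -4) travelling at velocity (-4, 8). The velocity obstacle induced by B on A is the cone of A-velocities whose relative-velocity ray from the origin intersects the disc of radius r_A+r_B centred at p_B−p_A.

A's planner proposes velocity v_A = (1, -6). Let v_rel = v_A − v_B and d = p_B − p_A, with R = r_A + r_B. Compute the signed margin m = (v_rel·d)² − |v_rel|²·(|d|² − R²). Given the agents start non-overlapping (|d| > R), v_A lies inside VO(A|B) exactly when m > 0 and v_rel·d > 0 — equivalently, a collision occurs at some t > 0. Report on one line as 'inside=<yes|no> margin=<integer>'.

d = (5, -10),  |d|² = 125;  R = 1+5 = 6,  c = 125−6² = 89
v_rel = (5, -14),  |v_rel|² = 221;  v_rel·d = (5)·(5) + (-14)·(-10) = 165
221·t² − 330·t + 89 = 0  ⇒  m = 165² − 221·89 = 7556
m = 7556 > 0,  v_rel·d = 165 > 0  ⇒  inside

inside=yes margin=7556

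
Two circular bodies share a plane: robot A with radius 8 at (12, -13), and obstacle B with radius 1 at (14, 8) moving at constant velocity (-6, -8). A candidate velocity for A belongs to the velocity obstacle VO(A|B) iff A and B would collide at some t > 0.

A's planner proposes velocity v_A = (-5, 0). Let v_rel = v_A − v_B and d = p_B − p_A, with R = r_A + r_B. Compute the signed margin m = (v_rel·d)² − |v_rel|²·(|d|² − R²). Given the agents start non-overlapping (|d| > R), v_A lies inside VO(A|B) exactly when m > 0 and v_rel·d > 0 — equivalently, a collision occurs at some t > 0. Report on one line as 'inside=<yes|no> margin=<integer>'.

d = (2, 21),  |d|² = 445;  R = 8+1 = 9,  c = 445−9² = 364
v_rel = (1, 8),  |v_rel|² = 65;  v_rel·d = (1)·(2) + (8)·(21) = 170
65·t² − 340·t + 364 = 0  ⇒  m = 170² − 65·364 = 5240
m = 5240 > 0,  v_rel·d = 170 > 0  ⇒  inside

inside=yes margin=5240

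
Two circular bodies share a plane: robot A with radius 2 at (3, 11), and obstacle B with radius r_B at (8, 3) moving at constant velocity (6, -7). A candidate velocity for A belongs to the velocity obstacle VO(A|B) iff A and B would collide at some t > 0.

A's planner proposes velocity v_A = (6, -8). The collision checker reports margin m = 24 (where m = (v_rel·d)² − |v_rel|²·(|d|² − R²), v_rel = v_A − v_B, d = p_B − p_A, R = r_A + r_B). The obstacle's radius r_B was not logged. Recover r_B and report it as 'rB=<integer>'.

m = 24
d = (5, -8);  v_rel = (0, -1),  |v_rel|² = 1
v_rel×d = (0)·(-8) − (-1)·(5) = 5
since m = R²·1 − 5²:  R² = (25 + 24) / 1 = 49
R = √49 = 7  ⇒  r_B = 7 − 2 = 5

rB=5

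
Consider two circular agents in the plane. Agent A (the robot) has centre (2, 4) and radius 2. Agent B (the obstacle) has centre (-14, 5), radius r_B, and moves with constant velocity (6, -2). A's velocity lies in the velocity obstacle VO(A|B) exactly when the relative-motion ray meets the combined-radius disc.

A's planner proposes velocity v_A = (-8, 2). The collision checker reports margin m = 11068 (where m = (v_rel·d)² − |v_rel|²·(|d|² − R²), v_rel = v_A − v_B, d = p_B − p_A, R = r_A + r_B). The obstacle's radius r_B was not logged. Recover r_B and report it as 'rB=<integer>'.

m = 11068
d = (-16, 1);  v_rel = (-14, 4),  |v_rel|² = 212
v_rel×d = (-14)·(1) − (4)·(-16) = 50
since m = R²·212 − 50²:  R² = (2500 + 11068) / 212 = 64
R = √64 = 8  ⇒  r_B = 8 − 2 = 6

rB=6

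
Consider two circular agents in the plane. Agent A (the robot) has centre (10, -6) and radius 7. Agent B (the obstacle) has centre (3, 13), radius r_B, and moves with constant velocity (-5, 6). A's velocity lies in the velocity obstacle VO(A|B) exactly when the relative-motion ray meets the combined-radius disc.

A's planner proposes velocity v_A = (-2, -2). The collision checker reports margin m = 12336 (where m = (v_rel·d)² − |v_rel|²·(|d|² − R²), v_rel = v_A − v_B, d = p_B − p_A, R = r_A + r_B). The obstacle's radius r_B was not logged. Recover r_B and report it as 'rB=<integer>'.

m = 12336
d = (-7, 19);  v_rel = (3, -8),  |v_rel|² = 73
v_rel×d = (3)·(19) − (-8)·(-7) = 1
since m = R²·73 − 1²:  R² = (1 + 12336) / 73 = 169
R = √169 = 13  ⇒  r_B = 13 − 7 = 6

rB=6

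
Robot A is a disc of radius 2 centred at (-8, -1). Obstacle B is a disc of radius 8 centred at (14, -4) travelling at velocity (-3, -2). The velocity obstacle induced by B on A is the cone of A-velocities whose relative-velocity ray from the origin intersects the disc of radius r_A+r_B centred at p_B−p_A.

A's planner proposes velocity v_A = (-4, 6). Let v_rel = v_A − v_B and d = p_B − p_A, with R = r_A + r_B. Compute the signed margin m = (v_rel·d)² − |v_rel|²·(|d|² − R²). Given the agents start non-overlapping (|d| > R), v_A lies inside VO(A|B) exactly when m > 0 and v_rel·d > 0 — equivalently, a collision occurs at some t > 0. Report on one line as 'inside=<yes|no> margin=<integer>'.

d = (22, -3),  |d|² = 493;  R = 2+8 = 10,  c = 493−10² = 393
v_rel = (-1, 8),  |v_rel|² = 65;  v_rel·d = (-1)·(22) + (8)·(-3) = -46
65·t² + 92·t + 393 = 0  ⇒  m = (-46)² − 65·393 = -23429
m = -23429 < 0,  v_rel·d = -46 < 0  ⇒  outside

inside=no margin=-23429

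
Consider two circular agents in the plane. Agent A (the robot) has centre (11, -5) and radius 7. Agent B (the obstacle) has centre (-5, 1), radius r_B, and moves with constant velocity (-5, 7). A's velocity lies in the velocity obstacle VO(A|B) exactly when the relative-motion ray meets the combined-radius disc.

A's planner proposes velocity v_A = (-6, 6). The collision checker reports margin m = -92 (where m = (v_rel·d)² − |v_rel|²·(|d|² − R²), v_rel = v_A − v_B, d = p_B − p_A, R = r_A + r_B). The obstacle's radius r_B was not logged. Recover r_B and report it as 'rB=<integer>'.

m = -92
d = (-16, 6);  v_rel = (-1, -1),  |v_rel|² = 2
v_rel×d = (-1)·(6) − (-1)·(-16) = -22
since m = R²·2 − (-22)²:  R² = (484 + -92) / 2 = 196
R = √196 = 14  ⇒  r_B = 14 − 7 = 7

rB=7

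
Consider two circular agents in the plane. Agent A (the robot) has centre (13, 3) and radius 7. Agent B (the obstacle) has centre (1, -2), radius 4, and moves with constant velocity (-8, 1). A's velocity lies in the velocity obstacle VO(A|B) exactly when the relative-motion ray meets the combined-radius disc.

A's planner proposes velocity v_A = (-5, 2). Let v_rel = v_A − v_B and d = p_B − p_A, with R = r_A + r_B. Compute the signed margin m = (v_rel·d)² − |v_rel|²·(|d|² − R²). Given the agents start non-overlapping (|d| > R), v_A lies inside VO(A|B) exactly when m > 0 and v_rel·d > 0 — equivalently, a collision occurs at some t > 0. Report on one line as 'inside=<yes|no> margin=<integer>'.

d = (-12, -5),  |d|² = 169;  R = 7+4 = 11,  c = 169−11² = 48
v_rel = (3, 1),  |v_rel|² = 10;  v_rel·d = (3)·(-12) + (1)·(-5) = -41
10·t² + 82·t + 48 = 0  ⇒  m = (-41)² − 10·48 = 1201
m = 1201 > 0,  v_rel·d = -41 < 0  ⇒  outside

inside=no margin=1201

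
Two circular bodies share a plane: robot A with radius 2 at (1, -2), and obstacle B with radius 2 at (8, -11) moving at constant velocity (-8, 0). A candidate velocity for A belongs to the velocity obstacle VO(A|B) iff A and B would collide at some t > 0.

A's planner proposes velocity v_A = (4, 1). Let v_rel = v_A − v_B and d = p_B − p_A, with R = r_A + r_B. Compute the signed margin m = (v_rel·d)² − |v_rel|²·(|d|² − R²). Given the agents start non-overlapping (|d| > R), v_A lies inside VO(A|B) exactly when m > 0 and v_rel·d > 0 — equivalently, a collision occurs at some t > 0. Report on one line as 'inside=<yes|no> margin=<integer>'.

d = (7, -9),  |d|² = 130;  R = 2+2 = 4,  c = 130−4² = 114
v_rel = (12, 1),  |v_rel|² = 145;  v_rel·d = (12)·(7) + (1)·(-9) = 75
145·t² − 150·t + 114 = 0  ⇒  m = 75² − 145·114 = -10905
m = -10905 < 0,  v_rel·d = 75 > 0  ⇒  outside

inside=no margin=-10905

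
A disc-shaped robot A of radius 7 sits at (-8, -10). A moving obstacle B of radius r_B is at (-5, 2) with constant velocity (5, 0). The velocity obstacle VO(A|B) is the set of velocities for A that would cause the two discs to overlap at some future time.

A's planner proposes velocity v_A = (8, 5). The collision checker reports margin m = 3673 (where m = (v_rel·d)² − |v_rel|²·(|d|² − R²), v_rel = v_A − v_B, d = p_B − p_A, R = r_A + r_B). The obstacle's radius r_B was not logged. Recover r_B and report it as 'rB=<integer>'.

m = 3673
d = (3, 12);  v_rel = (3, 5),  |v_rel|² = 34
v_rel×d = (3)·(12) − (5)·(3) = 21
since m = R²·34 − 21²:  R² = (441 + 3673) / 34 = 121
R = √121 = 11  ⇒  r_B = 11 − 7 = 4

rB=4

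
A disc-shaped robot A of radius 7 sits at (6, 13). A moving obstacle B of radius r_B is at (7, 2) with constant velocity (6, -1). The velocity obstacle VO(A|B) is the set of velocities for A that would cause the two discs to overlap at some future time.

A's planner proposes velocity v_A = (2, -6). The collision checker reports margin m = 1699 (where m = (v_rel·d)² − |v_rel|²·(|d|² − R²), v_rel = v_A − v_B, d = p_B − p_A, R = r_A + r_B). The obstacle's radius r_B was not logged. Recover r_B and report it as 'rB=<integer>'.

m = 1699
d = (1, -11);  v_rel = (-4, -5),  |v_rel|² = 41
v_rel×d = (-4)·(-11) − (-5)·(1) = 49
since m = R²·41 − 49²:  R² = (2401 + 1699) / 41 = 100
R = √100 = 10  ⇒  r_B = 10 − 7 = 3

rB=3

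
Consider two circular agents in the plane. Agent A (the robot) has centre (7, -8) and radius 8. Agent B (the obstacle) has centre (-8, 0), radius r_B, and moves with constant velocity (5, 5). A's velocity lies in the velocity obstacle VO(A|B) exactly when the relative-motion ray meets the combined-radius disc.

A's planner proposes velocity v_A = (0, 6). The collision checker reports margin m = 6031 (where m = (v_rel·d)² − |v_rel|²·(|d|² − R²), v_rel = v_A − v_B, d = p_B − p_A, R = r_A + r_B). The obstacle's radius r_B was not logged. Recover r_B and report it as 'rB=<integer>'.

m = 6031
d = (-15, 8);  v_rel = (-5, 1),  |v_rel|² = 26
v_rel×d = (-5)·(8) − (1)·(-15) = -25
since m = R²·26 − (-25)²:  R² = (625 + 6031) / 26 = 256
R = √256 = 16  ⇒  r_B = 16 − 8 = 8

rB=8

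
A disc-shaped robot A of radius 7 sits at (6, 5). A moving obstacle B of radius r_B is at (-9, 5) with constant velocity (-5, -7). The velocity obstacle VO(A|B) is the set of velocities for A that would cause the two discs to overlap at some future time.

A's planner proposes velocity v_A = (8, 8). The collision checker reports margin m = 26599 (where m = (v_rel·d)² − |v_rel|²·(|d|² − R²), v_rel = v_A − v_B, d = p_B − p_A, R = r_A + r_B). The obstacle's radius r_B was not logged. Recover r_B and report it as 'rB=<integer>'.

m = 26599
d = (-15, 0);  v_rel = (13, 15),  |v_rel|² = 394
v_rel×d = (13)·(0) − (15)·(-15) = 225
since m = R²·394 − 225²:  R² = (50625 + 26599) / 394 = 196
R = √196 = 14  ⇒  r_B = 14 − 7 = 7

rB=7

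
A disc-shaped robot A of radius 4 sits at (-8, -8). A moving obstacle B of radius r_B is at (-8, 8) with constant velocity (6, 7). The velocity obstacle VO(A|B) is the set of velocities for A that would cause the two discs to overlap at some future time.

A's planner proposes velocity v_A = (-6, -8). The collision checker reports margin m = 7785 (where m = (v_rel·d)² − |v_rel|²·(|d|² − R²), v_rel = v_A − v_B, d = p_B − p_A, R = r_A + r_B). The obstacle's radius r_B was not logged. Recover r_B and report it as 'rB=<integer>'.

m = 7785
d = (0, 16);  v_rel = (-12, -15),  |v_rel|² = 369
v_rel×d = (-12)·(16) − (-15)·(0) = -192
since m = R²·369 − (-192)²:  R² = (36864 + 7785) / 369 = 121
R = √121 = 11  ⇒  r_B = 11 − 4 = 7

rB=7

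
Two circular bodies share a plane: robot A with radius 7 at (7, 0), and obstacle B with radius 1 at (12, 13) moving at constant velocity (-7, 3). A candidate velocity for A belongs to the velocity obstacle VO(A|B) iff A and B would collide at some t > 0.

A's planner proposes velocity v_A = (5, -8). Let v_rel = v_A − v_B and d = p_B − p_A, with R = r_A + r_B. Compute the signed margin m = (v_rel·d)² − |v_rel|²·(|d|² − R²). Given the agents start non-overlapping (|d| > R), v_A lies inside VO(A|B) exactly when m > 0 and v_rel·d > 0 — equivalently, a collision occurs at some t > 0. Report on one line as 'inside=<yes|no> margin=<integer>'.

d = (5, 13),  |d|² = 194;  R = 7+1 = 8,  c = 194−8² = 130
v_rel = (12, -11),  |v_rel|² = 265;  v_rel·d = (12)·(5) + (-11)·(13) = -83
265·t² + 166·t + 130 = 0  ⇒  m = (-83)² − 265·130 = -27561
m = -27561 < 0,  v_rel·d = -83 < 0  ⇒  outside

inside=no margin=-27561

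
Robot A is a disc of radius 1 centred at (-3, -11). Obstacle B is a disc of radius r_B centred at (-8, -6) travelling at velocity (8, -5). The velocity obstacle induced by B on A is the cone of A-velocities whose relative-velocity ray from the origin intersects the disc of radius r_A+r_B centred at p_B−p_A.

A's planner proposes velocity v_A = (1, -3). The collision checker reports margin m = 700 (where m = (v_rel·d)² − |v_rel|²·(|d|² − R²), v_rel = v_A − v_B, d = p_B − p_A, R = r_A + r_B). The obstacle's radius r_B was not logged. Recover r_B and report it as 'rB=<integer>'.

m = 700
d = (-5, 5);  v_rel = (-7, 2),  |v_rel|² = 53
v_rel×d = (-7)·(5) − (2)·(-5) = -25
since m = R²·53 − (-25)²:  R² = (625 + 700) / 53 = 25
R = √25 = 5  ⇒  r_B = 5 − 1 = 4

rB=4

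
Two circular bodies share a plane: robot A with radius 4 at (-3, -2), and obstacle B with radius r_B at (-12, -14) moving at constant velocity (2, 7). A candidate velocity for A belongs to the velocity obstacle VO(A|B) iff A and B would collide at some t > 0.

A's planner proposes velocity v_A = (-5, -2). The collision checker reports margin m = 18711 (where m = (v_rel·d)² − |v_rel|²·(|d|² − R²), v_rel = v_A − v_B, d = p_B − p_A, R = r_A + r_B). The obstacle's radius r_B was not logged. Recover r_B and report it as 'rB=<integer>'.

m = 18711
d = (-9, -12);  v_rel = (-7, -9),  |v_rel|² = 130
v_rel×d = (-7)·(-12) − (-9)·(-9) = 3
since m = R²·130 − 3²:  R² = (9 + 18711) / 130 = 144
R = √144 = 12  ⇒  r_B = 12 − 4 = 8

rB=8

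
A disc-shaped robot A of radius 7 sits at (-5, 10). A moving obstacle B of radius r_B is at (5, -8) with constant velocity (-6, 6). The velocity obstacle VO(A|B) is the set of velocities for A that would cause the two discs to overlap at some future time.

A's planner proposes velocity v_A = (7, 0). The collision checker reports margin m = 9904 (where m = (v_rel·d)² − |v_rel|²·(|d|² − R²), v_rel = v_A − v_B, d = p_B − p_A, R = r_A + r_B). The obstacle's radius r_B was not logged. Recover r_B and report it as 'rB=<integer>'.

m = 9904
d = (10, -18);  v_rel = (13, -6),  |v_rel|² = 205
v_rel×d = (13)·(-18) − (-6)·(10) = -174
since m = R²·205 − (-174)²:  R² = (30276 + 9904) / 205 = 196
R = √196 = 14  ⇒  r_B = 14 − 7 = 7

rB=7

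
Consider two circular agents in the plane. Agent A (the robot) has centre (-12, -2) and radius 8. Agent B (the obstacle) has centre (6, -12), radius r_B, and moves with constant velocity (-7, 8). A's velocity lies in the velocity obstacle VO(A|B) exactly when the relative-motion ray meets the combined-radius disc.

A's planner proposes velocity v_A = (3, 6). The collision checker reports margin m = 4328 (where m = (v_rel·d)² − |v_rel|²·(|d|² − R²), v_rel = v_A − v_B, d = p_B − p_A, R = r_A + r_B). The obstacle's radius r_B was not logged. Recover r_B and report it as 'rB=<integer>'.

m = 4328
d = (18, -10);  v_rel = (10, -2),  |v_rel|² = 104
v_rel×d = (10)·(-10) − (-2)·(18) = -64
since m = R²·104 − (-64)²:  R² = (4096 + 4328) / 104 = 81
R = √81 = 9  ⇒  r_B = 9 − 8 = 1

rB=1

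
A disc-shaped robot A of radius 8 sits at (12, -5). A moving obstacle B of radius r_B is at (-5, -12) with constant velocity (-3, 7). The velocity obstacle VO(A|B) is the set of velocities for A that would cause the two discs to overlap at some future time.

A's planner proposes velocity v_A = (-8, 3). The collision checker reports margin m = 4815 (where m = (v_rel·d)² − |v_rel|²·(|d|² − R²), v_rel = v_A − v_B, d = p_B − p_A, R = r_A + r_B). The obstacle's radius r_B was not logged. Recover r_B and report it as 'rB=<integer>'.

m = 4815
d = (-17, -7);  v_rel = (-5, -4),  |v_rel|² = 41
v_rel×d = (-5)·(-7) − (-4)·(-17) = -33
since m = R²·41 − (-33)²:  R² = (1089 + 4815) / 41 = 144
R = √144 = 12  ⇒  r_B = 12 − 8 = 4

rB=4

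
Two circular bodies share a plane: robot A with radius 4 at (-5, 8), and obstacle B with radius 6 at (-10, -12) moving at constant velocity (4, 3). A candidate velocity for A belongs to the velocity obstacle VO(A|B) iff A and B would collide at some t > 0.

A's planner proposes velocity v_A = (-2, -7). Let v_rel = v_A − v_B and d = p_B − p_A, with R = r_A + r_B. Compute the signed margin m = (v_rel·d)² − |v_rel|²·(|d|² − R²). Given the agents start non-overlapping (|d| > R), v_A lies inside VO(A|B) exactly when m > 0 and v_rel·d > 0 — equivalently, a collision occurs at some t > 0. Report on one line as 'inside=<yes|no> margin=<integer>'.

d = (-5, -20),  |d|² = 425;  R = 4+6 = 10,  c = 425−10² = 325
v_rel = (-6, -10),  |v_rel|² = 136;  v_rel·d = (-6)·(-5) + (-10)·(-20) = 230
136·t² − 460·t + 325 = 0  ⇒  m = 230² − 136·325 = 8700
m = 8700 > 0,  v_rel·d = 230 > 0  ⇒  inside

inside=yes margin=8700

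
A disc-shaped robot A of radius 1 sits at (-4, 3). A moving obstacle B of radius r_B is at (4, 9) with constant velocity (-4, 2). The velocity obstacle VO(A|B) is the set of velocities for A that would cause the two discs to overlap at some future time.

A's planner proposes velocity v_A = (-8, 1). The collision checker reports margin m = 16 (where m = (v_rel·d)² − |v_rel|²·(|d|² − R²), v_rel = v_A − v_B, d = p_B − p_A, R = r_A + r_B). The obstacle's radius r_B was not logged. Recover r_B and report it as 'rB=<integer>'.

m = 16
d = (8, 6);  v_rel = (-4, -1),  |v_rel|² = 17
v_rel×d = (-4)·(6) − (-1)·(8) = -16
since m = R²·17 − (-16)²:  R² = (256 + 16) / 17 = 16
R = √16 = 4  ⇒  r_B = 4 − 1 = 3

rB=3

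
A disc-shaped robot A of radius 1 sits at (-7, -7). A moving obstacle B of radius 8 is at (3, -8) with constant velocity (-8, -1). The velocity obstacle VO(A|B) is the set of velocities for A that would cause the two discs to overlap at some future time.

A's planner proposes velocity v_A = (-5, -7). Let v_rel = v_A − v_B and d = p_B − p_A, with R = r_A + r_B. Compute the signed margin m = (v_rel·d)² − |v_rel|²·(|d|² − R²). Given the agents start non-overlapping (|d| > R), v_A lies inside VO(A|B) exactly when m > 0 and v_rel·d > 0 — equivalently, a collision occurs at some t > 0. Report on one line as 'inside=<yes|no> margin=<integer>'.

d = (10, -1),  |d|² = 101;  R = 1+8 = 9,  c = 101−9² = 20
v_rel = (3, -6),  |v_rel|² = 45;  v_rel·d = (3)·(10) + (-6)·(-1) = 36
45·t² − 72·t + 20 = 0  ⇒  m = 36² − 45·20 = 396
m = 396 > 0,  v_rel·d = 36 > 0  ⇒  inside

inside=yes margin=396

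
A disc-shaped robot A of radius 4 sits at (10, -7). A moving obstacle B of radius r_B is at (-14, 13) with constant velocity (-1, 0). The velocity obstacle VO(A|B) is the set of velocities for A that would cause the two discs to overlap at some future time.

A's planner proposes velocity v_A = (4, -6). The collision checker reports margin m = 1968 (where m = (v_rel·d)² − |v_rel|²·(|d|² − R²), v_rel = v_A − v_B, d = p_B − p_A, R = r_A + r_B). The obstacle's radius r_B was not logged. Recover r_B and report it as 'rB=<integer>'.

m = 1968
d = (-24, 20);  v_rel = (5, -6),  |v_rel|² = 61
v_rel×d = (5)·(20) − (-6)·(-24) = -44
since m = R²·61 − (-44)²:  R² = (1936 + 1968) / 61 = 64
R = √64 = 8  ⇒  r_B = 8 − 4 = 4

rB=4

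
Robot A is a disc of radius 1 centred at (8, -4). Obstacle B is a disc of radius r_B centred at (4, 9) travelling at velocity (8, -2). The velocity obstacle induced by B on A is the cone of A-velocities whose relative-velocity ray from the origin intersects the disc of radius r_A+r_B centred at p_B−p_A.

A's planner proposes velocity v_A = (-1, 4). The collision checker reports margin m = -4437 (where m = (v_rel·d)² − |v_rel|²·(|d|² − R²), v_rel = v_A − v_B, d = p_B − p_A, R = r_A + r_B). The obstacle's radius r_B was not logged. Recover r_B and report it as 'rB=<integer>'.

m = -4437
d = (-4, 13);  v_rel = (-9, 6),  |v_rel|² = 117
v_rel×d = (-9)·(13) − (6)·(-4) = -93
since m = R²·117 − (-93)²:  R² = (8649 + -4437) / 117 = 36
R = √36 = 6  ⇒  r_B = 6 − 1 = 5

rB=5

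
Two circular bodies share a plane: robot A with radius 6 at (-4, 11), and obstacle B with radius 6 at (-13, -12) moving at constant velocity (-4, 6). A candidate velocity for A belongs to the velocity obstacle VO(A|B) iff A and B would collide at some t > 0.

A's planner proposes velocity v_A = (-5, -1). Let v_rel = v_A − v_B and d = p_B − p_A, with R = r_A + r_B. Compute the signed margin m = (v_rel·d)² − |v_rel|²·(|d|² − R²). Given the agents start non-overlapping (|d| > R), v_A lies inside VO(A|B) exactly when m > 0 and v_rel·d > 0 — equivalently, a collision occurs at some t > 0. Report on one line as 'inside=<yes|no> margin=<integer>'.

d = (-9, -23),  |d|² = 610;  R = 6+6 = 12,  c = 610−12² = 466
v_rel = (-1, -7),  |v_rel|² = 50;  v_rel·d = (-1)·(-9) + (-7)·(-23) = 170
50·t² − 340·t + 466 = 0  ⇒  m = 170² − 50·466 = 5600
m = 5600 > 0,  v_rel·d = 170 > 0  ⇒  inside

inside=yes margin=5600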